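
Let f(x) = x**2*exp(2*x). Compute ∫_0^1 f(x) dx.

-1/4 + exp(2)/4

Integrate by parts twice (u = x^2, dv = exp(2*x) dx).
An antiderivative is F(x) = (2*x**2 - 2*x + 1)*exp(2*x)/4.
Then F(1) - F(0) = (exp(2)/4) - (1/4) = -1/4 + exp(2)/4.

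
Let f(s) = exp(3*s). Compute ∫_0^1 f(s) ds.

-1/3 + exp(3)/3

An antiderivative is F(s) = exp(3*s)/3.
Then F(1) - F(0) = (exp(3)/3) - (1/3) = -1/3 + exp(3)/3.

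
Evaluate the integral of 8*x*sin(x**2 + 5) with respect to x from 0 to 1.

-4*cos(6) + 4*cos(5)

Let u = x**2 + 5, so du = 2*x dx. When x = 0, u = 5; when x = 1, u = 6.
The integral becomes 4·∫ sin(u) du from 5 to 6, with antiderivative -4*cos(u).
Back in x: F(x) = -4*cos(x**2 + 5).
Then F(1) - F(0) = (-4*cos(6)) - (-4*cos(5)) = -4*cos(6) + 4*cos(5).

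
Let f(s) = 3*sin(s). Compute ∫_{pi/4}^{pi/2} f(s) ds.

3*sqrt(2)/2

An antiderivative is F(s) = -3*cos(s).
Then F(pi/2) - F(pi/4) = (0) - (-3*sqrt(2)/2) = 3*sqrt(2)/2.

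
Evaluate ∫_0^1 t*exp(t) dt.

1

Integrate by parts once (u = t, dv = exp(t) dt).
An antiderivative is F(t) = (t - 1)*exp(t).
Then F(1) - F(0) = (0) - (-1) = 1.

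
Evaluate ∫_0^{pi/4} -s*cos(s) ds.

Integrate by parts once (u = s, dv = -cos(s) ds).
An antiderivative is F(s) = -s*sin(s) - cos(s).
Then F(pi/4) - F(0) = (sqrt(2)*(-4 - pi)/8) - (-1) = -sqrt(2)/2 - sqrt(2)*pi/8 + 1.

-sqrt(2)/2 - sqrt(2)*pi/8 + 1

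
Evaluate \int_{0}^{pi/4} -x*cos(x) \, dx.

-sqrt(2)/2 - sqrt(2)*pi/8 + 1

Integrate by parts once (u = x, dv = -cos(x) dx).
An antiderivative is F(x) = -x*sin(x) - cos(x).
Then F(pi/4) - F(0) = (sqrt(2)*(-4 - pi)/8) - (-1) = -sqrt(2)/2 - sqrt(2)*pi/8 + 1.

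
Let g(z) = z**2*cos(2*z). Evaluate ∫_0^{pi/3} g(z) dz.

-pi/12 - sqrt(3)/8 + sqrt(3)*pi**2/36

Integrate by parts twice (u = z^2, dv = cos(2*z) dz).
An antiderivative is F(z) = z**2*sin(2*z)/2 + z*cos(2*z)/2 - sin(2*z)/4.
Then F(pi/3) - F(0) = (-pi/12 - sqrt(3)/8 + sqrt(3)*pi**2/36) - (0) = -pi/12 - sqrt(3)/8 + sqrt(3)*pi**2/36.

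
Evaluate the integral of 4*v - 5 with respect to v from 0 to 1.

By the power rule, an antiderivative is F(v) = 2*v**2 - 5*v.
Then F(1) - F(0) = (-3) - (0) = -3.

-3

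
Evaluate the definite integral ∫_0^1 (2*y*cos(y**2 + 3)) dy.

sin(4) - sin(3)

Let u = y**2 + 3, so du = 2*y dy. When y = 0, u = 3; when y = 1, u = 4.
The integral becomes ∫ cos(u) du from 3 to 4, with antiderivative sin(u).
Back in y: F(y) = sin(y**2 + 3).
Then F(1) - F(0) = (sin(4)) - (sin(3)) = sin(4) - sin(3).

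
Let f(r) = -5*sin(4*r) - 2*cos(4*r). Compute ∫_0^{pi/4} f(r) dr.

An antiderivative is F(r) = -sin(4*r)/2 + 5*cos(4*r)/4.
Then F(pi/4) - F(0) = (-5/4) - (5/4) = -5/2.

-5/2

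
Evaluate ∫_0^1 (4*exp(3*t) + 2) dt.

An antiderivative is F(t) = 4*exp(3*t)/3 + 2*t.
Then F(1) - F(0) = (2 + 4*exp(3)/3) - (4/3) = 2/3 + 4*exp(3)/3.

2/3 + 4*exp(3)/3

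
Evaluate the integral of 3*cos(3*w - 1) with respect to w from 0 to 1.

sin(1) + sin(2)

Let u = 3*w - 1, so du = 3 dw. When w = 0, u = -1; when w = 1, u = 2.
The integral becomes ∫ cos(u) du from -1 to 2, with antiderivative sin(u).
Back in w: F(w) = sin(3*w - 1).
Then F(1) - F(0) = (sin(2)) - (-sin(1)) = sin(1) + sin(2).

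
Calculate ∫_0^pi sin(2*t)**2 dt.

pi/2

Use the identity sin^2(2*t) = (1 - cos(4*t))/2.
An antiderivative is F(t) = t/2 - sin(4*t)/8.
Then F(pi) - F(0) = (pi/2) - (0) = pi/2.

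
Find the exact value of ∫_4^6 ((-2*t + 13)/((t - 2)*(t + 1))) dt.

-5*log(7) + 3*log(2) + 5*log(5)

Factor the denominator: t**2 - t - 2 = (t + 1)(t - 2).
Partial fractions: (-2*t + 13)/((t - 2)*(t + 1)) = -5/(t + 1) + 3/(t - 2).
An antiderivative is F(t) = 3*log(t - 2) - 5*log(t + 1).
Then F(6) - F(4) = (-5*log(7) + 6*log(2)) - (-5*log(5) + 3*log(2)) = -5*log(7) + 3*log(2) + 5*log(5).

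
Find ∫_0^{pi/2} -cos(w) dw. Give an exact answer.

An antiderivative is F(w) = -sin(w).
Then F(pi/2) - F(0) = (-1) - (0) = -1.

-1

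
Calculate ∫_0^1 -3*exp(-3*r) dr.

-1 + exp(-3)

An antiderivative is F(r) = exp(-3*r).
Then F(1) - F(0) = (exp(-3)) - (1) = -1 + exp(-3).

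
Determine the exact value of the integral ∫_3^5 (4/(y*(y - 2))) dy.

log(81/25)

Factor the denominator: y**2 - 2*y = y(y - 2).
Partial fractions: 4/(y*(y - 2)) = -2/y + 2/(y - 2).
An antiderivative is F(y) = -2*log(y) + 2*log(y - 2).
Then F(5) - F(3) = (log(9/25)) - (-log(9)) = log(81/25).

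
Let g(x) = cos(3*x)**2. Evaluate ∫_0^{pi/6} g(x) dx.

Use the identity cos^2(3*x) = (1 + cos(6*x))/2.
An antiderivative is F(x) = x/2 + sin(6*x)/12.
Then F(pi/6) - F(0) = (pi/12) - (0) = pi/12.

pi/12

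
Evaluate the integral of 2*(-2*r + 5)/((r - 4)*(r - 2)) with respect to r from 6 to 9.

-3*log(5) - log(7) + 5*log(2)

Factor the denominator: r**2 - 6*r + 8 = (r - 2)(r - 4).
Partial fractions: 2*(-2*r + 5)/((r - 4)*(r - 2)) = -1/(r - 2) - 3/(r - 4).
An antiderivative is F(r) = -3*log(r - 4) - log(r - 2).
Then F(9) - F(6) = (-3*log(5) - log(7)) - (-log(32)) = -3*log(5) - log(7) + 5*log(2).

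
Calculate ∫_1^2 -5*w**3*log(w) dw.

Integrate by parts once (u = ln w, dv = -5*w**3 dw).
An antiderivative is F(w) = -5*w**4*(4*log(w) - 1)/16.
Then F(2) - F(1) = (5 - 20*log(2)) - (5/16) = 75/16 - 20*log(2).

75/16 - 20*log(2)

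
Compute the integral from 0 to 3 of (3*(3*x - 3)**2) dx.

Let u = 3*x - 3, so du = 3 dx. When x = 0, u = -3; when x = 3, u = 6.
The integral becomes ∫ u**2 du from -3 to 6, with antiderivative u**3/3.
Back in x: F(x) = (3*x - 3)**3/3.
Then F(3) - F(0) = (72) - (-9) = 81.

81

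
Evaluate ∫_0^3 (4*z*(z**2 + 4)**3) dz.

28305/2

Let u = z**2 + 4, so du = 2*z dz. When z = 0, u = 4; when z = 3, u = 13.
The integral becomes 2·∫ u**3 du from 4 to 13, with antiderivative u**4/2.
Back in z: F(z) = (z**2 + 4)**4/2.
Then F(3) - F(0) = (28561/2) - (128) = 28305/2.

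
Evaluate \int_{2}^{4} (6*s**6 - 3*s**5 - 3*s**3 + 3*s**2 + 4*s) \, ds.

82724/7

By the power rule, an antiderivative is F(s) = 6*s**7/7 - s**6/2 - 3*s**4/4 + s**3 + 2*s**2.
Then F(4) - F(2) = (83296/7) - (572/7) = 82724/7.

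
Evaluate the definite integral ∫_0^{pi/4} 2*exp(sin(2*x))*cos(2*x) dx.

Let u = sin(2*x), so du = 2*cos(2*x) dx. When x = 0, u = 0; when x = pi/4, u = 1.
The integral becomes ∫ exp(u) du from 0 to 1, with antiderivative exp(u).
Back in x: F(x) = exp(sin(2*x)).
Then F(pi/4) - F(0) = (E) - (1) = -1 + E.

-1 + E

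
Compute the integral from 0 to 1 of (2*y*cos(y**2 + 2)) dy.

-sin(2) + sin(3)

Let u = y**2 + 2, so du = 2*y dy. When y = 0, u = 2; when y = 1, u = 3.
The integral becomes ∫ cos(u) du from 2 to 3, with antiderivative sin(u).
Back in y: F(y) = sin(y**2 + 2).
Then F(1) - F(0) = (sin(3)) - (sin(2)) = -sin(2) + sin(3).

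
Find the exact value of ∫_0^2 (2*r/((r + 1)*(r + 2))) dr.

log(16/9)

Factor the denominator: r**2 + 3*r + 2 = (r + 2)(r + 1).
Partial fractions: 2*r/((r + 1)*(r + 2)) = 4/(r + 2) - 2/(r + 1).
An antiderivative is F(r) = -2*log(r + 1) + 4*log(r + 2).
Then F(2) - F(0) = (-2*log(3) + 8*log(2)) - (log(16)) = log(16/9).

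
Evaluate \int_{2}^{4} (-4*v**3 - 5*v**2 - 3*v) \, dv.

By the power rule, an antiderivative is F(v) = -v**4 - 5*v**3/3 - 3*v**2/2.
Then F(4) - F(2) = (-1160/3) - (-106/3) = -1054/3.

-1054/3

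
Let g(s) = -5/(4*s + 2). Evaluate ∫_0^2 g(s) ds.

-5*log(5)/4

An antiderivative is F(s) = -5*log(4*s + 2)/4.
Then F(2) - F(0) = (-5*log(10)/4) - (-5*log(2)/4) = -5*log(5)/4.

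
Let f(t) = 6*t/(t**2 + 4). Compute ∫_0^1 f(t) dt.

-6*log(2) + 3*log(5)

Let u = t**2 + 4, so du = 2*t dt. When t = 0, u = 4; when t = 1, u = 5.
The integral becomes 3·∫ 1/u du from 4 to 5, with antiderivative 3*log(u).
Back in t: F(t) = 3*log(t**2 + 4).
Then F(1) - F(0) = (3*log(5)) - (log(64)) = -6*log(2) + 3*log(5).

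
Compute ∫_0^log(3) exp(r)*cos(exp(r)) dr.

-sin(1) + sin(3)

Let u = exp(r), so du = exp(r) dr. When r = 0, u = 1; when r = log(3), u = 3.
The integral becomes ∫ cos(u) du from 1 to 3, with antiderivative sin(u).
Back in r: F(r) = sin(exp(r)).
Then F(log(3)) - F(0) = (sin(3)) - (sin(1)) = -sin(1) + sin(3).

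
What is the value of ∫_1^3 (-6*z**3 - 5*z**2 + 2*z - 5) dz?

By the power rule, an antiderivative is F(z) = -3*z**4/2 - 5*z**3/3 + z**2 - 5*z.
Then F(3) - F(1) = (-345/2) - (-43/6) = -496/3.

-496/3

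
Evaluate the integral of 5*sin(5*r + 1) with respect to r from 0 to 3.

cos(1) - cos(16)

Let u = 5*r + 1, so du = 5 dr. When r = 0, u = 1; when r = 3, u = 16.
The integral becomes ∫ sin(u) du from 1 to 16, with antiderivative -cos(u).
Back in r: F(r) = -cos(5*r + 1).
Then F(3) - F(0) = (-cos(16)) - (-cos(1)) = cos(1) - cos(16).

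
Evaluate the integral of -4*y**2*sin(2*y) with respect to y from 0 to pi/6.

Integrate by parts twice (u = y^2, dv = -4*sin(2*y) dy).
An antiderivative is F(y) = 2*y**2*cos(2*y) - 2*y*sin(2*y) - cos(2*y).
Then F(pi/6) - F(0) = (-sqrt(3)*pi/6 - 1/2 + pi**2/36) - (-1) = -sqrt(3)*pi/6 + pi**2/36 + 1/2.

-sqrt(3)*pi/6 + pi**2/36 + 1/2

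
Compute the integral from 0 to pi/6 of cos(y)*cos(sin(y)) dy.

sin(1/2)

Let u = sin(y), so du = cos(y) dy. When y = 0, u = 0; when y = pi/6, u = 1/2.
The integral becomes ∫ cos(u) du from 0 to 1/2, with antiderivative sin(u).
Back in y: F(y) = sin(sin(y)).
Then F(pi/6) - F(0) = (sin(1/2)) - (0) = sin(1/2).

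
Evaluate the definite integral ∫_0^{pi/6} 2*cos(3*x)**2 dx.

pi/6

Use the identity cos^2(3*x) = (1 + cos(6*x))/2.
An antiderivative is F(x) = x + sin(6*x)/6.
Then F(pi/6) - F(0) = (pi/6) - (0) = pi/6.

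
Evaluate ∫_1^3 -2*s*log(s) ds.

4 - 9*log(3)

Integrate by parts once (u = ln s, dv = -2*s ds).
An antiderivative is F(s) = -s**2*(2*log(s) - 1)/2.
Then F(3) - F(1) = (9/2 - 9*log(3)) - (1/2) = 4 - 9*log(3).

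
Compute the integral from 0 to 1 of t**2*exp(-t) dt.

2 - 5*exp(-1)

Integrate by parts twice (u = t^2, dv = exp(-t) dt).
An antiderivative is F(t) = (-t**2 - 2*t - 2)*exp(-t).
Then F(1) - F(0) = (-5*exp(-1)) - (-2) = 2 - 5*exp(-1).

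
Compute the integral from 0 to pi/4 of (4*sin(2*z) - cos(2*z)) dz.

3/2

An antiderivative is F(z) = -sin(2*z)/2 - 2*cos(2*z).
Then F(pi/4) - F(0) = (-1/2) - (-2) = 3/2.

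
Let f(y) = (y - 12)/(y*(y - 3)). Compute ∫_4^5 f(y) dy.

Factor the denominator: y**2 - 3*y = y(y - 3).
Partial fractions: (y - 12)/(y*(y - 3)) = 4/y - 3/(y - 3).
An antiderivative is F(y) = 4*log(y) - 3*log(y - 3).
Then F(5) - F(4) = (-3*log(2) + 4*log(5)) - (8*log(2)) = -11*log(2) + 4*log(5).

-11*log(2) + 4*log(5)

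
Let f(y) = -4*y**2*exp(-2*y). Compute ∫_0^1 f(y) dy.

-1 + 5*exp(-2)

Integrate by parts twice (u = y^2, dv = -4*exp(-2*y) dy).
An antiderivative is F(y) = (2*y**2 + 2*y + 1)*exp(-2*y).
Then F(1) - F(0) = (5*exp(-2)) - (1) = -1 + 5*exp(-2).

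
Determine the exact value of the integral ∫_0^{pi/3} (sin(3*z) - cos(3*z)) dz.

2/3

An antiderivative is F(z) = -sin(3*z)/3 - cos(3*z)/3.
Then F(pi/3) - F(0) = (1/3) - (-1/3) = 2/3.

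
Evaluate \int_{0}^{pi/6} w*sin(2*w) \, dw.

Integrate by parts once (u = w, dv = sin(2*w) dw).
An antiderivative is F(w) = -w*cos(2*w)/2 + sin(2*w)/4.
Then F(pi/6) - F(0) = (-pi/24 + sqrt(3)/8) - (0) = -pi/24 + sqrt(3)/8.

-pi/24 + sqrt(3)/8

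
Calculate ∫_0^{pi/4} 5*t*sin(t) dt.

5*sqrt(2)*(4 - pi)/8

Integrate by parts once (u = t, dv = 5*sin(t) dt).
An antiderivative is F(t) = -5*t*cos(t) + 5*sin(t).
Then F(pi/4) - F(0) = (5*sqrt(2)*(4 - pi)/8) - (0) = 5*sqrt(2)*(4 - pi)/8.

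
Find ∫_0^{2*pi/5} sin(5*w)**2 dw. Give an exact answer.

Use the identity sin^2(5*w) = (1 - cos(10*w))/2.
An antiderivative is F(w) = w/2 - sin(10*w)/20.
Then F(2*pi/5) - F(0) = (pi/5) - (0) = pi/5.

pi/5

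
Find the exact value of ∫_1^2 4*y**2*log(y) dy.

-28/9 + 32*log(2)/3

Integrate by parts once (u = ln y, dv = 4*y**2 dy).
An antiderivative is F(y) = 4*y**3*(3*log(y) - 1)/9.
Then F(2) - F(1) = (-32/9 + 32*log(2)/3) - (-4/9) = -28/9 + 32*log(2)/3.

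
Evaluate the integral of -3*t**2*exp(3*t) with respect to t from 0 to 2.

2/9 - 26*exp(6)/9

Integrate by parts twice (u = t^2, dv = -3*exp(3*t) dt).
An antiderivative is F(t) = (-9*t**2 + 6*t - 2)*exp(3*t)/9.
Then F(2) - F(0) = (-26*exp(6)/9) - (-2/9) = 2/9 - 26*exp(6)/9.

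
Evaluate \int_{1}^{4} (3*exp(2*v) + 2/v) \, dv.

An antiderivative is F(v) = 3*exp(2*v)/2 + 2*log(v).
Then F(4) - F(1) = (log(16) + 3*exp(8)/2) - (3*exp(2)/2) = -3*exp(2)/2 + log(16) + 3*exp(8)/2.

-3*exp(2)/2 + log(16) + 3*exp(8)/2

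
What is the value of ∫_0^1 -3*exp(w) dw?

3 - 3*E

An antiderivative is F(w) = -3*exp(w).
Then F(1) - F(0) = (-3*E) - (-3) = 3 - 3*E.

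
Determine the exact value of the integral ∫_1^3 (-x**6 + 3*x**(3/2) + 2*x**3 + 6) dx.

By the power rule, an antiderivative is F(x) = -x**7/7 + 6*x**(5/2)/5 + x**4/2 + 6*x.
Then F(3) - F(1) = (-3555/14 + 54*sqrt(3)/5) - (529/70) = -9152/35 + 54*sqrt(3)/5.

-9152/35 + 54*sqrt(3)/5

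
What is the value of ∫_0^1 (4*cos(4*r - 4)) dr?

Let u = 4*r - 4, so du = 4 dr. When r = 0, u = -4; when r = 1, u = 0.
The integral becomes ∫ cos(u) du from -4 to 0, with antiderivative sin(u).
Back in r: F(r) = sin(4*r - 4).
Then F(1) - F(0) = (0) - (-sin(4)) = sin(4).

sin(4)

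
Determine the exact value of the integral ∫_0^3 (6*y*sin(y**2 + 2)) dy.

3*cos(2) - 3*cos(11)

Let u = y**2 + 2, so du = 2*y dy. When y = 0, u = 2; when y = 3, u = 11.
The integral becomes 3·∫ sin(u) du from 2 to 11, with antiderivative -3*cos(u).
Back in y: F(y) = -3*cos(y**2 + 2).
Then F(3) - F(0) = (-3*cos(11)) - (-3*cos(2)) = 3*cos(2) - 3*cos(11).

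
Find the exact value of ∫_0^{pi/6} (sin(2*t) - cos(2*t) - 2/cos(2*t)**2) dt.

1/4 - 5*sqrt(3)/4

An antiderivative is F(t) = -sin(2*t)/2 - cos(2*t)/2 - tan(2*t).
Then F(pi/6) - F(0) = (-5*sqrt(3)/4 - 1/4) - (-1/2) = 1/4 - 5*sqrt(3)/4.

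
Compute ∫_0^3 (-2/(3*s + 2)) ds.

-2*log(11)/3 + 2*log(2)/3

An antiderivative is F(s) = -2*log(3*s + 2)/3.
Then F(3) - F(0) = (-2*log(11)/3) - (-2*log(2)/3) = -2*log(11)/3 + 2*log(2)/3.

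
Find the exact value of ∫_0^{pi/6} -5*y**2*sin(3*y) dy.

Integrate by parts twice (u = y^2, dv = -5*sin(3*y) dy).
An antiderivative is F(y) = 5*y**2*cos(3*y)/3 - 10*y*sin(3*y)/9 - 10*cos(3*y)/27.
Then F(pi/6) - F(0) = (-5*pi/27) - (-10/27) = 10/27 - 5*pi/27.

10/27 - 5*pi/27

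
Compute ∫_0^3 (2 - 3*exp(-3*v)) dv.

exp(-9) + 5

An antiderivative is F(v) = 2*v + exp(-3*v).
Then F(3) - F(0) = (exp(-9) + 6) - (1) = exp(-9) + 5.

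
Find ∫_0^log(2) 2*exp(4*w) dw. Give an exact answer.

Let u = exp(w), so du = exp(w) dw. When w = 0, u = 1; when w = log(2), u = 2.
The integral becomes 2·∫ u**3 du from 1 to 2, with antiderivative u**4/2.
Back in w: F(w) = exp(4*w)/2.
Then F(log(2)) - F(0) = (8) - (1/2) = 15/2.

15/2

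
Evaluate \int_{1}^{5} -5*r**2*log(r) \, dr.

Integrate by parts once (u = ln r, dv = -5*r**2 dr).
An antiderivative is F(r) = -5*r**3*(3*log(r) - 1)/9.
Then F(5) - F(1) = (625/9 - 625*log(5)/3) - (5/9) = 620/9 - 625*log(5)/3.

620/9 - 625*log(5)/3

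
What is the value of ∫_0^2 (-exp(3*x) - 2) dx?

-exp(6)/3 - 11/3

An antiderivative is F(x) = -exp(3*x)/3 - 2*x.
Then F(2) - F(0) = (-exp(6)/3 - 4) - (-1/3) = -exp(6)/3 - 11/3.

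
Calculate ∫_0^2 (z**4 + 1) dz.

By the power rule, an antiderivative is F(z) = z**5/5 + z.
Then F(2) - F(0) = (42/5) - (0) = 42/5.

42/5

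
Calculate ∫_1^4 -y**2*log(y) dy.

Integrate by parts once (u = ln y, dv = -y**2 dy).
An antiderivative is F(y) = -y**3*(3*log(y) - 1)/9.
Then F(4) - F(1) = (64/9 - 128*log(2)/3) - (1/9) = 7 - 128*log(2)/3.

7 - 128*log(2)/3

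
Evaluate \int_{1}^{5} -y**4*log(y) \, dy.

3124/25 - 625*log(5)

Integrate by parts once (u = ln y, dv = -y**4 dy).
An antiderivative is F(y) = -y**5*(5*log(y) - 1)/25.
Then F(5) - F(1) = (125 - 625*log(5)) - (1/25) = 3124/25 - 625*log(5).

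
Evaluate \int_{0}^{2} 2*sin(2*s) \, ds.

Let u = 2*s, so du = 2 ds. When s = 0, u = 0; when s = 2, u = 4.
The integral becomes ∫ sin(u) du from 0 to 4, with antiderivative -cos(u).
Back in s: F(s) = -cos(2*s).
Then F(2) - F(0) = (-cos(4)) - (-1) = 1 - cos(4).

1 - cos(4)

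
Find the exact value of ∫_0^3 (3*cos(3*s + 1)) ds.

-sin(1) + sin(10)

Let u = 3*s + 1, so du = 3 ds. When s = 0, u = 1; when s = 3, u = 10.
The integral becomes ∫ cos(u) du from 1 to 10, with antiderivative sin(u).
Back in s: F(s) = sin(3*s + 1).
Then F(3) - F(0) = (sin(10)) - (sin(1)) = -sin(1) + sin(10).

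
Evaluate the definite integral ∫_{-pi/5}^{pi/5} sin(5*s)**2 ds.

pi/5

Use the identity sin^2(5*s) = (1 - cos(10*s))/2.
An antiderivative is F(s) = s/2 - sin(10*s)/20.
Then F(pi/5) - F(-pi/5) = (pi/10) - (-pi/10) = pi/5.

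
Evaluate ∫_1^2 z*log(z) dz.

Integrate by parts once (u = ln z, dv = z dz).
An antiderivative is F(z) = z**2*(2*log(z) - 1)/4.
Then F(2) - F(1) = (-1 + log(4)) - (-1/4) = -3/4 + log(4).

-3/4 + log(4)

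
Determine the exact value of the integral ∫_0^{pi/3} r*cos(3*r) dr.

Integrate by parts once (u = r, dv = cos(3*r) dr).
An antiderivative is F(r) = r*sin(3*r)/3 + cos(3*r)/9.
Then F(pi/3) - F(0) = (-1/9) - (1/9) = -2/9.

-2/9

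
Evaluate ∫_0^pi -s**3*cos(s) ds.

-12 + 3*pi**2

Integrate by parts 3 times (u = s^3, dv = -cos(s) ds).
An antiderivative is F(s) = -s**3*sin(s) - 3*s**2*cos(s) + 6*s*sin(s) + 6*cos(s).
Then F(pi) - F(0) = (-6 + 3*pi**2) - (6) = -12 + 3*pi**2.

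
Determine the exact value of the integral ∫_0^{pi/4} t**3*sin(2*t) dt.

-3/8 + 3*pi**2/64

Integrate by parts 3 times (u = t^3, dv = sin(2*t) dt).
An antiderivative is F(t) = -t**3*cos(2*t)/2 + 3*t**2*sin(2*t)/4 + 3*t*cos(2*t)/4 - 3*sin(2*t)/8.
Then F(pi/4) - F(0) = (-3/8 + 3*pi**2/64) - (0) = -3/8 + 3*pi**2/64.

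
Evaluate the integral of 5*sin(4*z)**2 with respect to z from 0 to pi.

Use the identity sin^2(4*z) = (1 - cos(8*z))/2.
An antiderivative is F(z) = 5*z/2 - 5*sin(8*z)/16.
Then F(pi) - F(0) = (5*pi/2) - (0) = 5*pi/2.

5*pi/2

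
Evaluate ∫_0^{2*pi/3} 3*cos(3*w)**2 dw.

Use the identity cos^2(3*w) = (1 + cos(6*w))/2.
An antiderivative is F(w) = 3*w/2 + sin(6*w)/4.
Then F(2*pi/3) - F(0) = (pi) - (0) = pi.

pi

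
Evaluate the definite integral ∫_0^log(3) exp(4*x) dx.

20

Let u = exp(x), so du = exp(x) dx. When x = 0, u = 1; when x = log(3), u = 3.
The integral becomes ∫ u**3 du from 1 to 3, with antiderivative u**4/4.
Back in x: F(x) = exp(4*x)/4.
Then F(log(3)) - F(0) = (81/4) - (1/4) = 20.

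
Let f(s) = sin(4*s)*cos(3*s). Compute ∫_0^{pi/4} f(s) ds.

4/7 - 2*sqrt(2)/7

Use the identity sin(4*s)cos(3*s) = [sin(7*s) + sin(s)]/2.
An antiderivative is F(s) = -cos(s)/2 - cos(7*s)/14.
Then F(pi/4) - F(0) = (-2*sqrt(2)/7) - (-4/7) = 4/7 - 2*sqrt(2)/7.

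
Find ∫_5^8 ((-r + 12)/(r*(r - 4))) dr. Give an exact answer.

-5*log(2) + 3*log(5)

Factor the denominator: r**2 - 4*r = r(r - 4).
Partial fractions: (-r + 12)/(r*(r - 4)) = -3/r + 2/(r - 4).
An antiderivative is F(r) = -3*log(r) + 2*log(r - 4).
Then F(8) - F(5) = (-log(32)) - (-3*log(5)) = -5*log(2) + 3*log(5).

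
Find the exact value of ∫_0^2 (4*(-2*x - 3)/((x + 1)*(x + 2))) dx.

-4*log(3) - 4*log(2)

Factor the denominator: x**2 + 3*x + 2 = (x + 2)(x + 1).
Partial fractions: 4*(-2*x - 3)/((x + 1)*(x + 2)) = -4/(x + 2) - 4/(x + 1).
An antiderivative is F(x) = -4*log(x + 1) - 4*log(x + 2).
Then F(2) - F(0) = (-8*log(2) - 4*log(3)) - (-log(16)) = -4*log(3) - 4*log(2).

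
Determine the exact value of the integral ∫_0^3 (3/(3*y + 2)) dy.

An antiderivative is F(y) = log(3*y + 2).
Then F(3) - F(0) = (log(11)) - (log(2)) = log(11/2).

log(11/2)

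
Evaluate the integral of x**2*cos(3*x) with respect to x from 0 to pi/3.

Integrate by parts twice (u = x^2, dv = cos(3*x) dx).
An antiderivative is F(x) = x**2*sin(3*x)/3 + 2*x*cos(3*x)/9 - 2*sin(3*x)/27.
Then F(pi/3) - F(0) = (-2*pi/27) - (0) = -2*pi/27.

-2*pi/27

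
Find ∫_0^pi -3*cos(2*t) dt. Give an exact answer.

0

An antiderivative is F(t) = -3*sin(2*t)/2.
Then F(pi) - F(0) = (0) - (0) = 0.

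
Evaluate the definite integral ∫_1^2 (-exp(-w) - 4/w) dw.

-4*log(2) - exp(-1) + exp(-2)

An antiderivative is F(w) = -4*log(w) + exp(-w).
Then F(2) - F(1) = (-4*log(2) + exp(-2)) - (exp(-1)) = -4*log(2) - exp(-1) + exp(-2).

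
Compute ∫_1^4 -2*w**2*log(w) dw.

Integrate by parts once (u = ln w, dv = -2*w**2 dw).
An antiderivative is F(w) = -2*w**3*(3*log(w) - 1)/9.
Then F(4) - F(1) = (128/9 - 256*log(2)/3) - (2/9) = 14 - 256*log(2)/3.

14 - 256*log(2)/3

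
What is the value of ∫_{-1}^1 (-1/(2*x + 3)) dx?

An antiderivative is F(x) = -log(2*x + 3)/2.
Then F(1) - F(-1) = (-log(5)/2) - (0) = -log(5)/2.

-log(5)/2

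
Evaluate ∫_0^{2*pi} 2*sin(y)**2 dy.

2*pi

Use the identity sin^2(y) = (1 - cos(2*y))/2.
An antiderivative is F(y) = y - sin(2*y)/2.
Then F(2*pi) - F(0) = (2*pi) - (0) = 2*pi.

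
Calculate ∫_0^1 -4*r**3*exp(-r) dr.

Integrate by parts 3 times (u = r^3, dv = -4*exp(-r) dr).
An antiderivative is F(r) = (4*r**3 + 12*r**2 + 24*r + 24)*exp(-r).
Then F(1) - F(0) = (64*exp(-1)) - (24) = -24 + 64*exp(-1).

-24 + 64*exp(-1)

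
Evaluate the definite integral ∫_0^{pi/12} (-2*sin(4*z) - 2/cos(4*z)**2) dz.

-sqrt(3)/2 - 1/4

An antiderivative is F(z) = cos(4*z)/2 - tan(4*z)/2.
Then F(pi/12) - F(0) = (1/4 - sqrt(3)/2) - (1/2) = -sqrt(3)/2 - 1/4.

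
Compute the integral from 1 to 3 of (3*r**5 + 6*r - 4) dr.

By the power rule, an antiderivative is F(r) = r**6/2 + 3*r**2 - 4*r.
Then F(3) - F(1) = (759/2) - (-1/2) = 380.

380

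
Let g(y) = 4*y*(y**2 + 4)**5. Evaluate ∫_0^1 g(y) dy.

Let u = y**2 + 4, so du = 2*y dy. When y = 0, u = 4; when y = 1, u = 5.
The integral becomes 2·∫ u**5 du from 4 to 5, with antiderivative u**6/3.
Back in y: F(y) = (y**2 + 4)**6/3.
Then F(1) - F(0) = (15625/3) - (4096/3) = 3843.

3843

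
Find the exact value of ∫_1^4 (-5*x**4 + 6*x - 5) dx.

By the power rule, an antiderivative is F(x) = -x**5 + 3*x**2 - 5*x.
Then F(4) - F(1) = (-996) - (-3) = -993.

-993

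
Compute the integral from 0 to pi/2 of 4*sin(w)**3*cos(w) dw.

1

Let u = sin(w), so du = cos(w) dw. When w = 0, u = 0; when w = pi/2, u = 1.
The integral becomes 4·∫ u**3 du from 0 to 1, with antiderivative u**4.
Back in w: F(w) = sin(w)**4.
Then F(pi/2) - F(0) = (1) - (0) = 1.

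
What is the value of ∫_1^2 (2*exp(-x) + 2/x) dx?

-2*exp(-2) + 2*exp(-1) + 2*log(2)

An antiderivative is F(x) = 2*log(x) - 2*exp(-x).
Then F(2) - F(1) = (-2*exp(-2) + 2*log(2)) - (-2*exp(-1)) = -2*exp(-2) + 2*exp(-1) + 2*log(2).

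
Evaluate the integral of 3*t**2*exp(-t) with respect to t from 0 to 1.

Integrate by parts twice (u = t^2, dv = 3*exp(-t) dt).
An antiderivative is F(t) = (-3*t**2 - 6*t - 6)*exp(-t).
Then F(1) - F(0) = (-15*exp(-1)) - (-6) = 6 - 15*exp(-1).

6 - 15*exp(-1)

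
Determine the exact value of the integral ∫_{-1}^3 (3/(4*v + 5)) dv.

An antiderivative is F(v) = 3*log(4*v + 5)/4.
Then F(3) - F(-1) = (3*log(17)/4) - (0) = 3*log(17)/4.

3*log(17)/4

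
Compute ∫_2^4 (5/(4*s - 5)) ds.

An antiderivative is F(s) = 5*log(4*s - 5)/4.
Then F(4) - F(2) = (5*log(11)/4) - (5*log(3)/4) = -5*log(3)/4 + 5*log(11)/4.

-5*log(3)/4 + 5*log(11)/4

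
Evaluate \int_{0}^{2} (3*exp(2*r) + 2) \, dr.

An antiderivative is F(r) = 3*exp(2*r)/2 + 2*r.
Then F(2) - F(0) = (4 + 3*exp(4)/2) - (3/2) = 5/2 + 3*exp(4)/2.

5/2 + 3*exp(4)/2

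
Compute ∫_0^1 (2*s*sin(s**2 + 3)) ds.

cos(3) - cos(4)

Let u = s**2 + 3, so du = 2*s ds. When s = 0, u = 3; when s = 1, u = 4.
The integral becomes ∫ sin(u) du from 3 to 4, with antiderivative -cos(u).
Back in s: F(s) = -cos(s**2 + 3).
Then F(1) - F(0) = (-cos(4)) - (-cos(3)) = cos(3) - cos(4).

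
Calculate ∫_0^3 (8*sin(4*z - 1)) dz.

Let u = 4*z - 1, so du = 4 dz. When z = 0, u = -1; when z = 3, u = 11.
The integral becomes 2·∫ sin(u) du from -1 to 11, with antiderivative -2*cos(u).
Back in z: F(z) = -2*cos(4*z - 1).
Then F(3) - F(0) = (-2*cos(11)) - (-2*cos(1)) = -2*cos(11) + 2*cos(1).

-2*cos(11) + 2*cos(1)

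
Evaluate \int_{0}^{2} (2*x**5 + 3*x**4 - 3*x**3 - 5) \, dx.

278/15

By the power rule, an antiderivative is F(x) = x**6/3 + 3*x**5/5 - 3*x**4/4 - 5*x.
Then F(2) - F(0) = (278/15) - (0) = 278/15.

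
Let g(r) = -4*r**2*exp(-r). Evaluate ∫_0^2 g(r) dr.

-8 + 40*exp(-2)

Integrate by parts twice (u = r^2, dv = -4*exp(-r) dr).
An antiderivative is F(r) = (4*r**2 + 8*r + 8)*exp(-r).
Then F(2) - F(0) = (40*exp(-2)) - (8) = -8 + 40*exp(-2).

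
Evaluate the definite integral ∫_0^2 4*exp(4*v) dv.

-1 + exp(8)

Let u = 4*v, so du = 4 dv. When v = 0, u = 0; when v = 2, u = 8.
The integral becomes ∫ exp(u) du from 0 to 8, with antiderivative exp(u).
Back in v: F(v) = exp(4*v).
Then F(2) - F(0) = (exp(8)) - (1) = -1 + exp(8).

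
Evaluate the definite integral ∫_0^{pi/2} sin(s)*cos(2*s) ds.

-1/3

Use the identity sin(s)cos(2*s) = [sin(3*s) + sin(-s)]/2.
An antiderivative is F(s) = cos(s)/2 - cos(3*s)/6.
Then F(pi/2) - F(0) = (0) - (1/3) = -1/3.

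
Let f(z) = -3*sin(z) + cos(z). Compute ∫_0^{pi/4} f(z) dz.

An antiderivative is F(z) = sin(z) + 3*cos(z).
Then F(pi/4) - F(0) = (2*sqrt(2)) - (3) = -3 + 2*sqrt(2).

-3 + 2*sqrt(2)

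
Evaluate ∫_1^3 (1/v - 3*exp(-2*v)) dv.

-3*exp(-2)/2 + 3*exp(-6)/2 + log(3)

An antiderivative is F(v) = log(v) + 3*exp(-2*v)/2.
Then F(3) - F(1) = (3*exp(-6)/2 + log(3)) - (3*exp(-2)/2) = -3*exp(-2)/2 + 3*exp(-6)/2 + log(3).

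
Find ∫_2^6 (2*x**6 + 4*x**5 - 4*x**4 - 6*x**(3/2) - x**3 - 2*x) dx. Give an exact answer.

By the power rule, an antiderivative is F(x) = 2*x**7/7 + 2*x**6/3 - 12*x**(5/2)/5 - 4*x**5/5 - x**4/4 - x**2.
Then F(6) - F(2) = (3657672/35 - 432*sqrt(6)/5) - (4792/105 - 48*sqrt(2)/5) = -432*sqrt(6)/5 + 48*sqrt(2)/5 + 10968224/105.

-432*sqrt(6)/5 + 48*sqrt(2)/5 + 10968224/105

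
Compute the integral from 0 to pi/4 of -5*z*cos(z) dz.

Integrate by parts once (u = z, dv = -5*cos(z) dz).
An antiderivative is F(z) = -5*z*sin(z) - 5*cos(z).
Then F(pi/4) - F(0) = (5*sqrt(2)*(-4 - pi)/8) - (-5) = -5*sqrt(2)/2 - 5*sqrt(2)*pi/8 + 5.

-5*sqrt(2)/2 - 5*sqrt(2)*pi/8 + 5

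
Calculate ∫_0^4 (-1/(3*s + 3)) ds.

-log(15)/3 + log(3)/3

An antiderivative is F(s) = -log(3*s + 3)/3.
Then F(4) - F(0) = (-log(15)/3) - (-log(3)/3) = -log(15)/3 + log(3)/3.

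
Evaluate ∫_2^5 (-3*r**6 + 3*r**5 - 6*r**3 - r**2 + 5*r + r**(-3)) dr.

By the power rule, an antiderivative is F(r) = -3*r**7/7 + r**6/2 - 3*r**4/2 - r**3/3 + 5*r**2/2 - 1/(2*r**2).
Then F(5) - F(2) = (-13957823/525) - (-6661/168) = -37165353/1400.

-37165353/1400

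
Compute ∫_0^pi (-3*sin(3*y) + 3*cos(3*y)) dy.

An antiderivative is F(y) = sin(3*y) + cos(3*y).
Then F(pi) - F(0) = (-1) - (1) = -2.

-2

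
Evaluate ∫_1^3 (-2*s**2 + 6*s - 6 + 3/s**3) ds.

By the power rule, an antiderivative is F(s) = -2*s**3/3 + 3*s**2 - 6*s - 3/(2*s**2).
Then F(3) - F(1) = (-55/6) - (-31/6) = -4.

-4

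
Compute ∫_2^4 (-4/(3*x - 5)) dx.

-4*log(7)/3

An antiderivative is F(x) = -4*log(3*x - 5)/3.
Then F(4) - F(2) = (-4*log(7)/3) - (0) = -4*log(7)/3.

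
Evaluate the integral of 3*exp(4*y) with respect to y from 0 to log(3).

Let u = exp(y), so du = exp(y) dy. When y = 0, u = 1; when y = log(3), u = 3.
The integral becomes 3·∫ u**3 du from 1 to 3, with antiderivative 3*u**4/4.
Back in y: F(y) = 3*exp(4*y)/4.
Then F(log(3)) - F(0) = (243/4) - (3/4) = 60.

60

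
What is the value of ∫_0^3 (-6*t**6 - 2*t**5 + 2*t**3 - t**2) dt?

-29205/14

By the power rule, an antiderivative is F(t) = -6*t**7/7 - t**6/3 + t**4/2 - t**3/3.
Then F(3) - F(0) = (-29205/14) - (0) = -29205/14.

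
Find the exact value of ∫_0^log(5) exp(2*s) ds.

12

An antiderivative is F(s) = exp(2*s)/2.
Then F(log(5)) - F(0) = (25/2) - (1/2) = 12.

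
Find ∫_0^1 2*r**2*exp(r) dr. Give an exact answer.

-4 + 2*E

Integrate by parts twice (u = r^2, dv = 2*exp(r) dr).
An antiderivative is F(r) = (2*r**2 - 4*r + 4)*exp(r).
Then F(1) - F(0) = (2*E) - (4) = -4 + 2*E.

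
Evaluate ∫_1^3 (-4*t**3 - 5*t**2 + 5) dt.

-340/3

By the power rule, an antiderivative is F(t) = -t**4 - 5*t**3/3 + 5*t.
Then F(3) - F(1) = (-111) - (7/3) = -340/3.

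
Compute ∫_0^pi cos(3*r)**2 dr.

pi/2

Use the identity cos^2(3*r) = (1 + cos(6*r))/2.
An antiderivative is F(r) = r/2 + sin(6*r)/12.
Then F(pi) - F(0) = (pi/2) - (0) = pi/2.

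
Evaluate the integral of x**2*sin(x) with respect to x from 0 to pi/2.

-2 + pi

Integrate by parts twice (u = x^2, dv = sin(x) dx).
An antiderivative is F(x) = -x**2*cos(x) + 2*x*sin(x) + 2*cos(x).
Then F(pi/2) - F(0) = (pi) - (2) = -2 + pi.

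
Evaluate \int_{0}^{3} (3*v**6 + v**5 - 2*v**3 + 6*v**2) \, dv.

By the power rule, an antiderivative is F(v) = 3*v**7/7 + v**6/6 - v**4/2 + 2*v**3.
Then F(3) - F(0) = (7506/7) - (0) = 7506/7.

7506/7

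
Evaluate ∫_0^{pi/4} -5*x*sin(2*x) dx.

Integrate by parts once (u = x, dv = -5*sin(2*x) dx).
An antiderivative is F(x) = 5*x*cos(2*x)/2 - 5*sin(2*x)/4.
Then F(pi/4) - F(0) = (-5/4) - (0) = -5/4.

-5/4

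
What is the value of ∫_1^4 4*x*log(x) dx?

Integrate by parts once (u = ln x, dv = 4*x dx).
An antiderivative is F(x) = x**2*(2*log(x) - 1).
Then F(4) - F(1) = (-16 + 64*log(2)) - (-1) = -15 + 64*log(2).

-15 + 64*log(2)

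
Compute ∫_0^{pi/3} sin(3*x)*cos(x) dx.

Use the identity sin(3*x)cos(x) = [sin(4*x) + sin(2*x)]/2.
An antiderivative is F(x) = -cos(2*x)/4 - cos(4*x)/8.
Then F(pi/3) - F(0) = (3/16) - (-3/8) = 9/16.

9/16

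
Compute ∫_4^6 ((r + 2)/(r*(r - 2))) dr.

log(8/3)

Factor the denominator: r**2 - 2*r = r(r - 2).
Partial fractions: (r + 2)/(r*(r - 2)) = -1/r + 2/(r - 2).
An antiderivative is F(r) = -log(r) + 2*log(r - 2).
Then F(6) - F(4) = (log(8/3)) - (0) = log(8/3).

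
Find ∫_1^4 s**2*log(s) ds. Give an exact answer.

-7 + 128*log(2)/3

Integrate by parts once (u = ln s, dv = s**2 ds).
An antiderivative is F(s) = s**3*(3*log(s) - 1)/9.
Then F(4) - F(1) = (-64/9 + 128*log(2)/3) - (-1/9) = -7 + 128*log(2)/3.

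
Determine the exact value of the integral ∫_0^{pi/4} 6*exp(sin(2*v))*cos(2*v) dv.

-3 + 3*E

Let u = sin(2*v), so du = 2*cos(2*v) dv. When v = 0, u = 0; when v = pi/4, u = 1.
The integral becomes 3·∫ exp(u) du from 0 to 1, with antiderivative 3*exp(u).
Back in v: F(v) = 3*exp(sin(2*v)).
Then F(pi/4) - F(0) = (3*E) - (3) = -3 + 3*E.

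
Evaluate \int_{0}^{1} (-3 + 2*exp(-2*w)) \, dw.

-2 - exp(-2)

An antiderivative is F(w) = -3*w - exp(-2*w).
Then F(1) - F(0) = (-3 - exp(-2)) - (-1) = -2 - exp(-2).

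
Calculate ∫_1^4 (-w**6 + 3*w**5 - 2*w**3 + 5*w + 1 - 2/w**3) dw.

-42657/112

By the power rule, an antiderivative is F(w) = -w**7/7 + w**6/2 - w**4/2 + 5*w**2/2 + w + w**(-2).
Then F(4) - F(1) = (-42169/112) - (61/14) = -42657/112.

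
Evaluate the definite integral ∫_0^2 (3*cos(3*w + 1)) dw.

Let u = 3*w + 1, so du = 3 dw. When w = 0, u = 1; when w = 2, u = 7.
The integral becomes ∫ cos(u) du from 1 to 7, with antiderivative sin(u).
Back in w: F(w) = sin(3*w + 1).
Then F(2) - F(0) = (sin(7)) - (sin(1)) = -sin(1) + sin(7).

-sin(1) + sin(7)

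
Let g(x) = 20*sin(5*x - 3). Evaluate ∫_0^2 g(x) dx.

Let u = 5*x - 3, so du = 5 dx. When x = 0, u = -3; when x = 2, u = 7.
The integral becomes 4·∫ sin(u) du from -3 to 7, with antiderivative -4*cos(u).
Back in x: F(x) = -4*cos(5*x - 3).
Then F(2) - F(0) = (-4*cos(7)) - (-4*cos(3)) = 4*cos(3) - 4*cos(7).

4*cos(3) - 4*cos(7)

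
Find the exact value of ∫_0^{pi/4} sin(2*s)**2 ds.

pi/8

Use the identity sin^2(2*s) = (1 - cos(4*s))/2.
An antiderivative is F(s) = s/2 - sin(4*s)/8.
Then F(pi/4) - F(0) = (pi/8) - (0) = pi/8.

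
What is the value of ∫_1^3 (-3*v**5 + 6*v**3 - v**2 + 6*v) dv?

By the power rule, an antiderivative is F(v) = -v**6/2 + 3*v**4/2 - v**3/3 + 3*v**2.
Then F(3) - F(1) = (-225) - (11/3) = -686/3.

-686/3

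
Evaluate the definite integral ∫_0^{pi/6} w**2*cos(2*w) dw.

Integrate by parts twice (u = w^2, dv = cos(2*w) dw).
An antiderivative is F(w) = w**2*sin(2*w)/2 + w*cos(2*w)/2 - sin(2*w)/4.
Then F(pi/6) - F(0) = (-sqrt(3)/8 + sqrt(3)*pi**2/144 + pi/24) - (0) = -sqrt(3)/8 + sqrt(3)*pi**2/144 + pi/24.

-sqrt(3)/8 + sqrt(3)*pi**2/144 + pi/24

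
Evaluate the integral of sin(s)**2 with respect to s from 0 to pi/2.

pi/4

Use the identity sin^2(s) = (1 - cos(2*s))/2.
An antiderivative is F(s) = s/2 - sin(2*s)/4.
Then F(pi/2) - F(0) = (pi/4) - (0) = pi/4.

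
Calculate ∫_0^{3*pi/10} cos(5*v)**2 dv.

3*pi/20

Use the identity cos^2(5*v) = (1 + cos(10*v))/2.
An antiderivative is F(v) = v/2 + sin(10*v)/20.
Then F(3*pi/10) - F(0) = (3*pi/20) - (0) = 3*pi/20.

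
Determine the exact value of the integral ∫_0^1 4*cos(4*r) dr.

Let u = 4*r, so du = 4 dr. When r = 0, u = 0; when r = 1, u = 4.
The integral becomes ∫ cos(u) du from 0 to 4, with antiderivative sin(u).
Back in r: F(r) = sin(4*r).
Then F(1) - F(0) = (sin(4)) - (0) = sin(4).

sin(4)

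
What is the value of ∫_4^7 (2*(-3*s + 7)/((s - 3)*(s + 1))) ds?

Factor the denominator: s**2 - 2*s - 3 = (s + 1)(s - 3).
Partial fractions: 2*(-3*s + 7)/((s - 3)*(s + 1)) = -5/(s + 1) - 1/(s - 3).
An antiderivative is F(s) = -log(s - 3) - 5*log(s + 1).
Then F(7) - F(4) = (-17*log(2)) - (-5*log(5)) = -17*log(2) + 5*log(5).

-17*log(2) + 5*log(5)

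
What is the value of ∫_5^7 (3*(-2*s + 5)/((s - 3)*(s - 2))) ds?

Factor the denominator: s**2 - 5*s + 6 = (s - 2)(s - 3).
Partial fractions: 3*(-2*s + 5)/((s - 3)*(s - 2)) = -3/(s - 2) - 3/(s - 3).
An antiderivative is F(s) = -3*log(s - 3) - 3*log(s - 2).
Then F(7) - F(5) = (-3*log(5) - 6*log(2)) - (-3*log(3) - 3*log(2)) = -3*log(5) - 3*log(2) + 3*log(3).

-3*log(5) - 3*log(2) + 3*log(3)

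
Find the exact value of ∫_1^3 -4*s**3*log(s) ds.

20 - 81*log(3)

Integrate by parts once (u = ln s, dv = -4*s**3 ds).
An antiderivative is F(s) = -s**4*(4*log(s) - 1)/4.
Then F(3) - F(1) = (81/4 - 81*log(3)) - (1/4) = 20 - 81*log(3).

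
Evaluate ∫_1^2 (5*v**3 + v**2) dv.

By the power rule, an antiderivative is F(v) = 5*v**4/4 + v**3/3.
Then F(2) - F(1) = (68/3) - (19/12) = 253/12.

253/12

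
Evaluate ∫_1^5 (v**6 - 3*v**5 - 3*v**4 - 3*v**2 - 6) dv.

By the power rule, an antiderivative is F(v) = v**7/7 - v**6/2 - 3*v**5/5 - v**3 - 6*v.
Then F(5) - F(1) = (18455/14) - (-557/70) = 46416/35.

46416/35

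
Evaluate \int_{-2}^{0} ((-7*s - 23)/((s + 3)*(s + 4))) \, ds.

Factor the denominator: s**2 + 7*s + 12 = (s + 4)(s + 3).
Partial fractions: (-7*s - 23)/((s + 3)*(s + 4)) = -5/(s + 4) - 2/(s + 3).
An antiderivative is F(s) = -2*log(s + 3) - 5*log(s + 4).
Then F(0) - F(-2) = (-10*log(2) - 2*log(3)) - (-log(32)) = -5*log(2) - 2*log(3).

-5*log(2) - 2*log(3)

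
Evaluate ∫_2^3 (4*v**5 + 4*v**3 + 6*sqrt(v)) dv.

By the power rule, an antiderivative is F(v) = 2*v**6/3 + v**4 + 4*v**(3/2).
Then F(3) - F(2) = (12*sqrt(3) + 567) - (8*sqrt(2) + 176/3) = -8*sqrt(2) + 12*sqrt(3) + 1525/3.

-8*sqrt(2) + 12*sqrt(3) + 1525/3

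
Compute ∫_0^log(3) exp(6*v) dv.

Let u = exp(v), so du = exp(v) dv. When v = 0, u = 1; when v = log(3), u = 3.
The integral becomes ∫ u**5 du from 1 to 3, with antiderivative u**6/6.
Back in v: F(v) = exp(6*v)/6.
Then F(log(3)) - F(0) = (243/2) - (1/6) = 364/3.

364/3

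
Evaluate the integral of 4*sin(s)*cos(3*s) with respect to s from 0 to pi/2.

-2

Use the identity sin(s)cos(3*s) = [sin(4*s) + sin(-2*s)]/2.
An antiderivative is F(s) = cos(2*s) - cos(4*s)/2.
Then F(pi/2) - F(0) = (-3/2) - (1/2) = -2.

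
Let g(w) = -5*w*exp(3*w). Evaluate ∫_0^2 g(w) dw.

-25*exp(6)/9 - 5/9

Integrate by parts once (u = w, dv = -5*exp(3*w) dw).
An antiderivative is F(w) = (-15*w + 5)*exp(3*w)/9.
Then F(2) - F(0) = (-25*exp(6)/9) - (5/9) = -25*exp(6)/9 - 5/9.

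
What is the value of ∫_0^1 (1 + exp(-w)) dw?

2 - exp(-1)

An antiderivative is F(w) = w - exp(-w).
Then F(1) - F(0) = (1 - exp(-1)) - (-1) = 2 - exp(-1).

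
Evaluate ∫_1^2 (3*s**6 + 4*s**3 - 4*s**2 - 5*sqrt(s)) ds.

By the power rule, an antiderivative is F(s) = 3*s**7/7 + s**4 - 10*s**(3/2)/3 - 4*s**3/3.
Then F(2) - F(1) = (1264/21 - 20*sqrt(2)/3) - (-68/21) = 444/7 - 20*sqrt(2)/3.

444/7 - 20*sqrt(2)/3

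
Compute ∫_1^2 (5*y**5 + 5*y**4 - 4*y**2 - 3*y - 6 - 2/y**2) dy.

By the power rule, an antiderivative is F(y) = 5*y**6/6 + y**5 - 4*y**3/3 - 3*y**2/2 - 6*y + 2/y.
Then F(2) - F(1) = (173/3) - (-5) = 188/3.

188/3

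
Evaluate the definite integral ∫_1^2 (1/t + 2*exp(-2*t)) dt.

-exp(-4) + exp(-2) + log(2)

An antiderivative is F(t) = log(t) - exp(-2*t).
Then F(2) - F(1) = (-exp(-4) + log(2)) - (-exp(-2)) = -exp(-4) + exp(-2) + log(2).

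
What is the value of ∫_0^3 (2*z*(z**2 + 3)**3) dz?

20655/4

Let u = z**2 + 3, so du = 2*z dz. When z = 0, u = 3; when z = 3, u = 12.
The integral becomes ∫ u**3 du from 3 to 12, with antiderivative u**4/4.
Back in z: F(z) = (z**2 + 3)**4/4.
Then F(3) - F(0) = (5184) - (81/4) = 20655/4.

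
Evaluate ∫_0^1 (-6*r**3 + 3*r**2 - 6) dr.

By the power rule, an antiderivative is F(r) = -3*r**4/2 + r**3 - 6*r.
Then F(1) - F(0) = (-13/2) - (0) = -13/2.

-13/2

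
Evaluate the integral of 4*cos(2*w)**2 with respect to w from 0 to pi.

Use the identity cos^2(2*w) = (1 + cos(4*w))/2.
An antiderivative is F(w) = 2*w + sin(4*w)/2.
Then F(pi) - F(0) = (2*pi) - (0) = 2*pi.

2*pi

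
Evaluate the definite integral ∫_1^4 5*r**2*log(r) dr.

Integrate by parts once (u = ln r, dv = 5*r**2 dr).
An antiderivative is F(r) = 5*r**3*(3*log(r) - 1)/9.
Then F(4) - F(1) = (-320/9 + 640*log(2)/3) - (-5/9) = -35 + 640*log(2)/3.

-35 + 640*log(2)/3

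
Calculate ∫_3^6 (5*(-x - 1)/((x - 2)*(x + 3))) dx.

Factor the denominator: x**2 + x - 6 = (x + 3)(x - 2).
Partial fractions: 5*(-x - 1)/((x - 2)*(x + 3)) = -2/(x + 3) - 3/(x - 2).
An antiderivative is F(x) = -3*log(x - 2) - 2*log(x + 3).
Then F(6) - F(3) = (-4*log(3) - 6*log(2)) - (-log(36)) = -4*log(2) - 2*log(3).

-4*log(2) - 2*log(3)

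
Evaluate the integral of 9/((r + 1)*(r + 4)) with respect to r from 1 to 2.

Factor the denominator: r**2 + 5*r + 4 = (r + 4)(r + 1).
Partial fractions: 9/((r + 1)*(r + 4)) = -3/(r + 4) + 3/(r + 1).
An antiderivative is F(r) = 3*log(r + 1) - 3*log(r + 4).
Then F(2) - F(1) = (-log(8)) - (-3*log(5) + 3*log(2)) = -6*log(2) + 3*log(5).

-6*log(2) + 3*log(5)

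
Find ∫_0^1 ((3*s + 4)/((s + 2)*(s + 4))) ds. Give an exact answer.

-7*log(2) - log(3) + 4*log(5)

Factor the denominator: s**2 + 6*s + 8 = (s + 4)(s + 2).
Partial fractions: (3*s + 4)/((s + 2)*(s + 4)) = 4/(s + 4) - 1/(s + 2).
An antiderivative is F(s) = -log(s + 2) + 4*log(s + 4).
Then F(1) - F(0) = (-log(3) + 4*log(5)) - (7*log(2)) = -7*log(2) - log(3) + 4*log(5).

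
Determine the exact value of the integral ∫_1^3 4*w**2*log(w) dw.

-104/9 + 36*log(3)

Integrate by parts once (u = ln w, dv = 4*w**2 dw).
An antiderivative is F(w) = 4*w**3*(3*log(w) - 1)/9.
Then F(3) - F(1) = (-12 + 36*log(3)) - (-4/9) = -104/9 + 36*log(3).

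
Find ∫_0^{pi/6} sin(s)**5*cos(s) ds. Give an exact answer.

1/384

Let u = sin(s), so du = cos(s) ds. When s = 0, u = 0; when s = pi/6, u = 1/2.
The integral becomes ∫ u**5 du from 0 to 1/2, with antiderivative u**6/6.
Back in s: F(s) = sin(s)**6/6.
Then F(pi/6) - F(0) = (1/384) - (0) = 1/384.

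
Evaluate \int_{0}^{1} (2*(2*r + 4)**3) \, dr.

260

Let u = 2*r + 4, so du = 2 dr. When r = 0, u = 4; when r = 1, u = 6.
The integral becomes ∫ u**3 du from 4 to 6, with antiderivative u**4/4.
Back in r: F(r) = (2*r + 4)**4/4.
Then F(1) - F(0) = (324) - (64) = 260.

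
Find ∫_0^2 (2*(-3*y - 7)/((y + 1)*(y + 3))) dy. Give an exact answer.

-2*log(5) - 2*log(3)

Factor the denominator: y**2 + 4*y + 3 = (y + 3)(y + 1).
Partial fractions: 2*(-3*y - 7)/((y + 1)*(y + 3)) = -2/(y + 3) - 4/(y + 1).
An antiderivative is F(y) = -4*log(y + 1) - 2*log(y + 3).
Then F(2) - F(0) = (-4*log(3) - 2*log(5)) - (-log(9)) = -2*log(5) - 2*log(3).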